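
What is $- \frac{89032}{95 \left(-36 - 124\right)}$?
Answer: $\frac{11129}{1900} \approx 5.8574$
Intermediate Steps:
$- \frac{89032}{95 \left(-36 - 124\right)} = - \frac{89032}{95 \left(-160\right)} = - \frac{89032}{-15200} = \left(-89032\right) \left(- \frac{1}{15200}\right) = \frac{11129}{1900}$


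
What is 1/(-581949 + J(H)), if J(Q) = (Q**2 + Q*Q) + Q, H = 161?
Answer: -1/529946 ≈ -1.8870e-6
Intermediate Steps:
J(Q) = Q + 2*Q**2 (J(Q) = (Q**2 + Q**2) + Q = 2*Q**2 + Q = Q + 2*Q**2)
1/(-581949 + J(H)) = 1/(-581949 + 161*(1 + 2*161)) = 1/(-581949 + 161*(1 + 322)) = 1/(-581949 + 161*323) = 1/(-581949 + 52003) = 1/(-529946) = -1/529946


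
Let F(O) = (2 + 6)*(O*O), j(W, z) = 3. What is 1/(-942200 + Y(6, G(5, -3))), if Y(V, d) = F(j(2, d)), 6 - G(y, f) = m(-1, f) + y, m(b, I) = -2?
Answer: -1/942128 ≈ -1.0614e-6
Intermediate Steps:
G(y, f) = 8 - y (G(y, f) = 6 - (-2 + y) = 6 + (2 - y) = 8 - y)
F(O) = 8*O²
Y(V, d) = 72 (Y(V, d) = 8*3² = 8*9 = 72)
1/(-942200 + Y(6, G(5, -3))) = 1/(-942200 + 72) = 1/(-942128) = -1/942128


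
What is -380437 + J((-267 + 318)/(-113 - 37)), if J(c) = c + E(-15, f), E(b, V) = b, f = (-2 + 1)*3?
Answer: -19022617/50 ≈ -3.8045e+5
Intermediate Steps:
f = -3 (f = -1*3 = -3)
J(c) = -15 + c (J(c) = c - 15 = -15 + c)
-380437 + J((-267 + 318)/(-113 - 37)) = -380437 + (-15 + (-267 + 318)/(-113 - 37)) = -380437 + (-15 + 51/(-150)) = -380437 + (-15 + 51*(-1/150)) = -380437 + (-15 - 17/50) = -380437 - 767/50 = -19022617/50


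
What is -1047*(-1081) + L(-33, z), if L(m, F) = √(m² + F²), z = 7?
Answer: 1131807 + √1138 ≈ 1.1318e+6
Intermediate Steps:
L(m, F) = √(F² + m²)
-1047*(-1081) + L(-33, z) = -1047*(-1081) + √(7² + (-33)²) = 1131807 + √(49 + 1089) = 1131807 + √1138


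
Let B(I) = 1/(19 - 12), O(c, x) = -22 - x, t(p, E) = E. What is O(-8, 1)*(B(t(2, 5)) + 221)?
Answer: -35604/7 ≈ -5086.3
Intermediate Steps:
B(I) = ⅐ (B(I) = 1/7 = ⅐)
O(-8, 1)*(B(t(2, 5)) + 221) = (-22 - 1*1)*(⅐ + 221) = (-22 - 1)*(1548/7) = -23*1548/7 = -35604/7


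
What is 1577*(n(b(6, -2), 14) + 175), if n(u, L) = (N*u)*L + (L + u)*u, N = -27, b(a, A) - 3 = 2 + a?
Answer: -5847516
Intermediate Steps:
b(a, A) = 5 + a (b(a, A) = 3 + (2 + a) = 5 + a)
n(u, L) = u*(L + u) - 27*L*u (n(u, L) = (-27*u)*L + (L + u)*u = -27*L*u + u*(L + u) = u*(L + u) - 27*L*u)
1577*(n(b(6, -2), 14) + 175) = 1577*((5 + 6)*((5 + 6) - 26*14) + 175) = 1577*(11*(11 - 364) + 175) = 1577*(11*(-353) + 175) = 1577*(-3883 + 175) = 1577*(-3708) = -5847516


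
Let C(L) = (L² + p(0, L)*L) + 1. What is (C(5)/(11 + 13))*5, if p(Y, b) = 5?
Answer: 85/8 ≈ 10.625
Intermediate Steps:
C(L) = 1 + L² + 5*L (C(L) = (L² + 5*L) + 1 = 1 + L² + 5*L)
(C(5)/(11 + 13))*5 = ((1 + 5² + 5*5)/(11 + 13))*5 = ((1 + 25 + 25)/24)*5 = ((1/24)*51)*5 = (17/8)*5 = 85/8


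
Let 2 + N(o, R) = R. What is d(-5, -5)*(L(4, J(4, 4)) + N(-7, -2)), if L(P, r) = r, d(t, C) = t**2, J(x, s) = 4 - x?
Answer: -100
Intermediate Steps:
N(o, R) = -2 + R
d(-5, -5)*(L(4, J(4, 4)) + N(-7, -2)) = (-5)**2*((4 - 1*4) + (-2 - 2)) = 25*((4 - 4) - 4) = 25*(0 - 4) = 25*(-4) = -100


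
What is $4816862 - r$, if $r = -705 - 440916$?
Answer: $5258483$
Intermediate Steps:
$r = -441621$ ($r = -705 - 440916 = -441621$)
$4816862 - r = 4816862 - -441621 = 4816862 + 441621 = 5258483$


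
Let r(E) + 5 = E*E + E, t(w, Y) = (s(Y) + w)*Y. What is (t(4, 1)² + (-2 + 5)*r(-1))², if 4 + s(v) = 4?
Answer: 1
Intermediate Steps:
s(v) = 0 (s(v) = -4 + 4 = 0)
t(w, Y) = Y*w (t(w, Y) = (0 + w)*Y = w*Y = Y*w)
r(E) = -5 + E + E² (r(E) = -5 + (E*E + E) = -5 + (E² + E) = -5 + (E + E²) = -5 + E + E²)
(t(4, 1)² + (-2 + 5)*r(-1))² = ((1*4)² + (-2 + 5)*(-5 - 1 + (-1)²))² = (4² + 3*(-5 - 1 + 1))² = (16 + 3*(-5))² = (16 - 15)² = 1² = 1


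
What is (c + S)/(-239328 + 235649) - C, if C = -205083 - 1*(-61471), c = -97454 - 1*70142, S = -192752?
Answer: 528708896/3679 ≈ 1.4371e+5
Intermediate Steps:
c = -167596 (c = -97454 - 70142 = -167596)
C = -143612 (C = -205083 + 61471 = -143612)
(c + S)/(-239328 + 235649) - C = (-167596 - 192752)/(-239328 + 235649) - 1*(-143612) = -360348/(-3679) + 143612 = -360348*(-1/3679) + 143612 = 360348/3679 + 143612 = 528708896/3679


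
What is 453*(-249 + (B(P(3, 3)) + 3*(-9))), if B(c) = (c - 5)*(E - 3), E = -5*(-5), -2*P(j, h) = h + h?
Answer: -204756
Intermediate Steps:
P(j, h) = -h (P(j, h) = -(h + h)/2 = -h)
E = 25
B(c) = -110 + 22*c (B(c) = (c - 5)*(25 - 3) = (-5 + c)*22 = -110 + 22*c)
453*(-249 + (B(P(3, 3)) + 3*(-9))) = 453*(-249 + ((-110 + 22*(-1*3)) + 3*(-9))) = 453*(-249 + ((-110 + 22*(-3)) - 27)) = 453*(-249 + ((-110 - 66) - 27)) = 453*(-249 + (-176 - 27)) = 453*(-249 - 203) = 453*(-452) = -204756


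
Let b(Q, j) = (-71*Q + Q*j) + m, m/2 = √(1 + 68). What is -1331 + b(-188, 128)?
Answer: -12047 + 2*√69 ≈ -12030.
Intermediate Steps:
m = 2*√69 (m = 2*√(1 + 68) = 2*√69 ≈ 16.613)
b(Q, j) = -71*Q + 2*√69 + Q*j (b(Q, j) = (-71*Q + Q*j) + 2*√69 = -71*Q + 2*√69 + Q*j)
-1331 + b(-188, 128) = -1331 + (-71*(-188) + 2*√69 - 188*128) = -1331 + (13348 + 2*√69 - 24064) = -1331 + (-10716 + 2*√69) = -12047 + 2*√69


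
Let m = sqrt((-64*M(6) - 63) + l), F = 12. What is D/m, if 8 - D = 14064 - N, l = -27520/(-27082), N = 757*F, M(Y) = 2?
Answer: 4972*I*sqrt(34835183911)/2572571 ≈ 360.72*I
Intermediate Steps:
N = 9084 (N = 757*12 = 9084)
l = 13760/13541 (l = -27520*(-1/27082) = 13760/13541 ≈ 1.0162)
D = -4972 (D = 8 - (14064 - 1*9084) = 8 - (14064 - 9084) = 8 - 1*4980 = 8 - 4980 = -4972)
m = I*sqrt(34835183911)/13541 (m = sqrt((-64*2 - 63) + 13760/13541) = sqrt((-128 - 63) + 13760/13541) = sqrt(-191 + 13760/13541) = sqrt(-2572571/13541) = I*sqrt(34835183911)/13541 ≈ 13.783*I)
D/m = -4972*(-I*sqrt(34835183911)/2572571) = -(-4972)*I*sqrt(34835183911)/2572571 = 4972*I*sqrt(34835183911)/2572571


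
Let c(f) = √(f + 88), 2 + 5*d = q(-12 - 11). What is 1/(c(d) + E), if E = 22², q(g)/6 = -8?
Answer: 242/117089 - √78/234178 ≈ 0.0020291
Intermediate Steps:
q(g) = -48 (q(g) = 6*(-8) = -48)
d = -10 (d = -⅖ + (⅕)*(-48) = -⅖ - 48/5 = -10)
c(f) = √(88 + f)
E = 484
1/(c(d) + E) = 1/(√(88 - 10) + 484) = 1/(√78 + 484) = 1/(484 + √78)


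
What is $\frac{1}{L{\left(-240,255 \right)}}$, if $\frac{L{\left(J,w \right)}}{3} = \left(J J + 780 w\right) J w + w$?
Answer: $- \frac{1}{47093399235} \approx -2.1234 \cdot 10^{-11}$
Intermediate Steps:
$L{\left(J,w \right)} = 3 w + 3 J w \left(J^{2} + 780 w\right)$ ($L{\left(J,w \right)} = 3 \left(\left(J J + 780 w\right) J w + w\right) = 3 \left(\left(J^{2} + 780 w\right) J w + w\right) = 3 \left(J \left(J^{2} + 780 w\right) w + w\right) = 3 \left(J w \left(J^{2} + 780 w\right) + w\right) = 3 \left(w + J w \left(J^{2} + 780 w\right)\right) = 3 w + 3 J w \left(J^{2} + 780 w\right)$)
$\frac{1}{L{\left(-240,255 \right)}} = \frac{1}{3 \cdot 255 \left(1 + \left(-240\right)^{3} + 780 \left(-240\right) 255\right)} = \frac{1}{3 \cdot 255 \left(1 - 13824000 - 47736000\right)} = \frac{1}{3 \cdot 255 \left(-61559999\right)} = \frac{1}{-47093399235} = - \frac{1}{47093399235}$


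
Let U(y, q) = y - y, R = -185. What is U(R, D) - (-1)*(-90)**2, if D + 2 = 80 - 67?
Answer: 8100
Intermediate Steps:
D = 11 (D = -2 + (80 - 67) = -2 + 13 = 11)
U(y, q) = 0
U(R, D) - (-1)*(-90)**2 = 0 - (-1)*(-90)**2 = 0 - (-1)*8100 = 0 - 1*(-8100) = 0 + 8100 = 8100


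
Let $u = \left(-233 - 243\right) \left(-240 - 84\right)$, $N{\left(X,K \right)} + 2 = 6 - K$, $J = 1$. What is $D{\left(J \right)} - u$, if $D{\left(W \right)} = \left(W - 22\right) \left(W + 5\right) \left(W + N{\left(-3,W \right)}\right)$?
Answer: $-154728$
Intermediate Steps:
$N{\left(X,K \right)} = 4 - K$ ($N{\left(X,K \right)} = -2 - \left(-6 + K\right) = 4 - K$)
$D{\left(W \right)} = 4 \left(-22 + W\right) \left(5 + W\right)$ ($D{\left(W \right)} = \left(W - 22\right) \left(W + 5\right) \left(W - \left(-4 + W\right)\right) = \left(-22 + W\right) \left(5 + W\right) 4 = 4 \left(-22 + W\right) \left(5 + W\right)$)
$u = 154224$ ($u = \left(-476\right) \left(-324\right) = 154224$)
$D{\left(J \right)} - u = \left(-440 - 68 + 4 \cdot 1^{2}\right) - 154224 = \left(-440 - 68 + 4 \cdot 1\right) - 154224 = \left(-440 - 68 + 4\right) - 154224 = -504 - 154224 = -154728$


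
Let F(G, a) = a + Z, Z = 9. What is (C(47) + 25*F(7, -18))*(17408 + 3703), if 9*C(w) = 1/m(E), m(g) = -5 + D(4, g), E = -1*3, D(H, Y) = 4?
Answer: -14256962/3 ≈ -4.7523e+6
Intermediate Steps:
E = -3
F(G, a) = 9 + a (F(G, a) = a + 9 = 9 + a)
m(g) = -1 (m(g) = -5 + 4 = -1)
C(w) = -1/9 (C(w) = (1/9)/(-1) = (1/9)*(-1) = -1/9)
(C(47) + 25*F(7, -18))*(17408 + 3703) = (-1/9 + 25*(9 - 18))*(17408 + 3703) = (-1/9 + 25*(-9))*21111 = (-1/9 - 225)*21111 = -2026/9*21111 = -14256962/3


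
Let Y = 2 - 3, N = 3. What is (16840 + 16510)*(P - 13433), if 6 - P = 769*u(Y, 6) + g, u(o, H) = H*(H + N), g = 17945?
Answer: -2431148300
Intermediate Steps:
Y = -1
u(o, H) = H*(3 + H) (u(o, H) = H*(H + 3) = H*(3 + H))
P = -59465 (P = 6 - (769*(6*(3 + 6)) + 17945) = 6 - (769*(6*9) + 17945) = 6 - (769*54 + 17945) = 6 - (41526 + 17945) = 6 - 1*59471 = 6 - 59471 = -59465)
(16840 + 16510)*(P - 13433) = (16840 + 16510)*(-59465 - 13433) = 33350*(-72898) = -2431148300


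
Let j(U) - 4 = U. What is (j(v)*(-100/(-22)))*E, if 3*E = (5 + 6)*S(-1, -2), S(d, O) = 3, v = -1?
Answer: 150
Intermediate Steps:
j(U) = 4 + U
E = 11 (E = ((5 + 6)*3)/3 = (11*3)/3 = (1/3)*33 = 11)
(j(v)*(-100/(-22)))*E = ((4 - 1)*(-100/(-22)))*11 = (3*(-100*(-1/22)))*11 = (3*(50/11))*11 = (150/11)*11 = 150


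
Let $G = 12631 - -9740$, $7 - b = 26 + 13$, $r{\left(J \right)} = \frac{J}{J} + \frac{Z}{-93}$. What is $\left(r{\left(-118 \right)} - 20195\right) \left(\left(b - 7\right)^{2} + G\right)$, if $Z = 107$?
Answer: $- \frac{14957578636}{31} \approx -4.825 \cdot 10^{8}$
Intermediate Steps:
$r{\left(J \right)} = - \frac{14}{93}$ ($r{\left(J \right)} = \frac{J}{J} + \frac{107}{-93} = 1 + 107 \left(- \frac{1}{93}\right) = 1 - \frac{107}{93} = - \frac{14}{93}$)
$b = -32$ ($b = 7 - \left(26 + 13\right) = 7 - 39 = -32$)
$G = 22371$ ($G = 12631 + 9740 = 22371$)
$\left(r{\left(-118 \right)} - 20195\right) \left(\left(b - 7\right)^{2} + G\right) = \left(- \frac{14}{93} - 20195\right) \left(\left(-32 - 7\right)^{2} + 22371\right) = - \frac{1878149 \left(\left(-39\right)^{2} + 22371\right)}{93} = - \frac{1878149 \left(1521 + 22371\right)}{93} = \left(- \frac{1878149}{93}\right) 23892 = - \frac{14957578636}{31}$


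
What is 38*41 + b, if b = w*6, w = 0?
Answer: 1558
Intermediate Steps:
b = 0 (b = 0*6 = 0)
38*41 + b = 38*41 + 0 = 1558 + 0 = 1558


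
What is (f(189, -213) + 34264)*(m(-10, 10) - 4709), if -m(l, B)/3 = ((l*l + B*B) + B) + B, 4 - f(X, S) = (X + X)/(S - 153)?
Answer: -11223416659/61 ≈ -1.8399e+8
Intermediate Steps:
f(X, S) = 4 - 2*X/(-153 + S) (f(X, S) = 4 - (X + X)/(S - 153) = 4 - 2*X/(-153 + S))
m(l, B) = -6*B - 3*B² - 3*l² (m(l, B) = -3*(((l*l + B*B) + B) + B) = -3*(((l² + B²) + B) + B) = -3*(((B² + l²) + B) + B) = -3*((B + B² + l²) + B) = -3*(B² + l² + 2*B) = -6*B - 3*B² - 3*l²)
(f(189, -213) + 34264)*(m(-10, 10) - 4709) = (2*(-306 - 1*189 + 2*(-213))/(-153 - 213) + 34264)*((-6*10 - 3*10² - 3*(-10)²) - 4709) = (2*(-306 - 189 - 426)/(-366) + 34264)*((-60 - 3*100 - 3*100) - 4709) = (2*(-1/366)*(-921) + 34264)*((-60 - 300 - 300) - 4709) = (307/61 + 34264)*(-660 - 4709) = (2090411/61)*(-5369) = -11223416659/61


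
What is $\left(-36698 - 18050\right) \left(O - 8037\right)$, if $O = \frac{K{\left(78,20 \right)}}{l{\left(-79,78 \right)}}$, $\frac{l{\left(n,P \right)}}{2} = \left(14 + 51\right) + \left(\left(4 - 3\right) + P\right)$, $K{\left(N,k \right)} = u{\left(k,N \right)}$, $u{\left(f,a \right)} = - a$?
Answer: $\frac{5280294043}{12} \approx 4.4002 \cdot 10^{8}$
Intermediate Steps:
$K{\left(N,k \right)} = - N$
$l{\left(n,P \right)} = 132 + 2 P$ ($l{\left(n,P \right)} = 2 \left(\left(14 + 51\right) + \left(\left(4 - 3\right) + P\right)\right) = 2 \left(65 + \left(1 + P\right)\right) = 2 \left(66 + P\right) = 132 + 2 P$)
$O = - \frac{13}{48}$ ($O = \frac{\left(-1\right) 78}{132 + 2 \cdot 78} = - \frac{78}{132 + 156} = - \frac{78}{288} = \left(-78\right) \frac{1}{288} = - \frac{13}{48} \approx -0.27083$)
$\left(-36698 - 18050\right) \left(O - 8037\right) = \left(-36698 - 18050\right) \left(- \frac{13}{48} - 8037\right) = \left(-54748\right) \left(- \frac{385789}{48}\right) = \frac{5280294043}{12}$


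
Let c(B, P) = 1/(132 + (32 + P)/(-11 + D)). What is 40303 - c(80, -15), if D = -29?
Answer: 212114649/5263 ≈ 40303.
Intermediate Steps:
c(B, P) = 1/(656/5 - P/40) (c(B, P) = 1/(132 + (32 + P)/(-11 - 29)) = 1/(132 + (32 + P)/(-40)) = 1/(132 + (32 + P)*(-1/40)) = 1/(132 + (-4/5 - P/40)) = 1/(656/5 - P/40))
40303 - c(80, -15) = 40303 - (-40)/(-5248 - 15) = 40303 - (-40)/(-5263) = 40303 - (-40)*(-1)/5263 = 40303 - 1*40/5263 = 40303 - 40/5263 = 212114649/5263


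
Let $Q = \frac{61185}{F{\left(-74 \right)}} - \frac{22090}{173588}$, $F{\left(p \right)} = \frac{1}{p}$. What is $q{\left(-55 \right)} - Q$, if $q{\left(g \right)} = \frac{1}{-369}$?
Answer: $\frac{145008268231151}{32026986} \approx 4.5277 \cdot 10^{6}$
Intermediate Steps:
$q{\left(g \right)} = - \frac{1}{369}$
$Q = - \frac{392976336905}{86794}$ ($Q = \frac{61185}{\frac{1}{-74}} - \frac{22090}{173588} = \frac{61185}{- \frac{1}{74}} - \frac{11045}{86794} = 61185 \left(-74\right) - \frac{11045}{86794} = -4527690 - \frac{11045}{86794} = - \frac{392976336905}{86794} \approx -4.5277 \cdot 10^{6}$)
$q{\left(-55 \right)} - Q = - \frac{1}{369} - - \frac{392976336905}{86794} = - \frac{1}{369} + \frac{392976336905}{86794} = \frac{145008268231151}{32026986}$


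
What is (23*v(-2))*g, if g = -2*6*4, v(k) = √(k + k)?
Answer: -2208*I ≈ -2208.0*I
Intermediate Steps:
v(k) = √2*√k (v(k) = √(2*k) = √2*√k)
g = -48 (g = -12*4 = -48)
(23*v(-2))*g = (23*(√2*√(-2)))*(-48) = (23*(√2*(I*√2)))*(-48) = (23*(2*I))*(-48) = (46*I)*(-48) = -2208*I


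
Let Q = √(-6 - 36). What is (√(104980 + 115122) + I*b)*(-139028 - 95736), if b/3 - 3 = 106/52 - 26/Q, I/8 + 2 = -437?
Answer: 162012514512/13 - 234764*√220102 + 10718385184*I*√42/7 ≈ 1.2352e+10 + 9.9233e+9*I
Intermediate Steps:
Q = I*√42 (Q = √(-42) = I*√42 ≈ 6.4807*I)
I = -3512 (I = -16 + 8*(-437) = -16 - 3496 = -3512)
b = 393/26 + 13*I*√42/7 (b = 9 + 3*(106/52 - 26*(-I*√42/42)) = 9 + 3*(106*(1/52) - (-13)*I*√42/21) = 9 + 3*(53/26 + 13*I*√42/21) = 9 + (159/26 + 13*I*√42/7) = 393/26 + 13*I*√42/7 ≈ 15.115 + 12.036*I)
(√(104980 + 115122) + I*b)*(-139028 - 95736) = (√(104980 + 115122) - 3512*(393/26 + 13*I*√42/7))*(-139028 - 95736) = (√220102 + (-690108/13 - 45656*I*√42/7))*(-234764) = (-690108/13 + √220102 - 45656*I*√42/7)*(-234764) = 162012514512/13 - 234764*√220102 + 10718385184*I*√42/7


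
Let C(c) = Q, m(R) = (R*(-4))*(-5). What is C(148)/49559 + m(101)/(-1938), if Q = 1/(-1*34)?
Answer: -100109237/96045342 ≈ -1.0423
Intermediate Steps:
m(R) = 20*R (m(R) = -4*R*(-5) = 20*R)
Q = -1/34 (Q = 1/(-34) = -1/34 ≈ -0.029412)
C(c) = -1/34
C(148)/49559 + m(101)/(-1938) = -1/34/49559 + (20*101)/(-1938) = -1/34*1/49559 + 2020*(-1/1938) = -1/1685006 - 1010/969 = -100109237/96045342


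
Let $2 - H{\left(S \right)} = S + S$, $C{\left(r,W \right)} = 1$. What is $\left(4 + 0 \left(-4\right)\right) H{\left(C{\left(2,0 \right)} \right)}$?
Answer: $0$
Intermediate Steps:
$H{\left(S \right)} = 2 - 2 S$ ($H{\left(S \right)} = 2 - \left(S + S\right) = 2 - 2 S$)
$\left(4 + 0 \left(-4\right)\right) H{\left(C{\left(2,0 \right)} \right)} = \left(4 + 0 \left(-4\right)\right) \left(2 - 2\right) = \left(4 + 0\right) \left(2 - 2\right) = 4 \cdot 0 = 0$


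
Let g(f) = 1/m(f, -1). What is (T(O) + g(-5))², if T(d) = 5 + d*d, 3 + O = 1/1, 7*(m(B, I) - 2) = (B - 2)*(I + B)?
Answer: 5329/64 ≈ 83.266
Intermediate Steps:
m(B, I) = 2 + (-2 + B)*(B + I)/7 (m(B, I) = 2 + ((B - 2)*(I + B))/7 = 2 + ((-2 + B)*(B + I))/7 = 2 + (-2 + B)*(B + I)/7)
O = -2 (O = -3 + 1/1 = -3 + 1 = -2)
T(d) = 5 + d²
g(f) = 1/(16/7 - 3*f/7 + f²/7) (g(f) = 1/(2 - 2*f/7 - 2/7*(-1) + f²/7 + (⅐)*f*(-1)) = 1/(2 - 2*f/7 + 2/7 + f²/7 - f/7) = 1/(16/7 - 3*f/7 + f²/7))
(T(O) + g(-5))² = ((5 + (-2)²) + 7/(16 + (-5)² - 3*(-5)))² = ((5 + 4) + 7/(16 + 25 + 15))² = (9 + 7/56)² = (9 + 7*(1/56))² = (9 + ⅛)² = (73/8)² = 5329/64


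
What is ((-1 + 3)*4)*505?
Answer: 4040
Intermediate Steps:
((-1 + 3)*4)*505 = (2*4)*505 = 8*505 = 4040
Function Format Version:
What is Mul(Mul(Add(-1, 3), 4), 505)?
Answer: 4040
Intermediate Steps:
Mul(Mul(Add(-1, 3), 4), 505) = Mul(Mul(2, 4), 505) = Mul(8, 505) = 4040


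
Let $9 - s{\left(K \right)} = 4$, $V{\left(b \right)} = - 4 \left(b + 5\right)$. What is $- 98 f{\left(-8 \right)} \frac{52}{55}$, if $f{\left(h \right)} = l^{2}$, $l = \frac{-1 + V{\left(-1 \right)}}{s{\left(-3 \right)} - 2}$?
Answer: $- \frac{1472744}{495} \approx -2975.2$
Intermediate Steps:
$V{\left(b \right)} = -20 - 4 b$ ($V{\left(b \right)} = - 4 \left(5 + b\right) = -20 - 4 b$)
$s{\left(K \right)} = 5$ ($s{\left(K \right)} = 9 - 4 = 5$)
$l = - \frac{17}{3}$ ($l = \frac{-1 - 16}{5 - 2} = \frac{-1 + \left(-20 + 4\right)}{3} = \left(-1 - 16\right) \frac{1}{3} = \left(-17\right) \frac{1}{3} = - \frac{17}{3} \approx -5.6667$)
$f{\left(h \right)} = \frac{289}{9}$ ($f{\left(h \right)} = \left(- \frac{17}{3}\right)^{2} = \frac{289}{9}$)
$- 98 f{\left(-8 \right)} \frac{52}{55} = \left(-98\right) \frac{289}{9} \cdot \frac{52}{55} = - \frac{28322 \cdot 52 \cdot \frac{1}{55}}{9} = \left(- \frac{28322}{9}\right) \frac{52}{55} = - \frac{1472744}{495}$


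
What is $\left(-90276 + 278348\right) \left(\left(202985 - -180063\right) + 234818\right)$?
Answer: $116203294352$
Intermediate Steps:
$\left(-90276 + 278348\right) \left(\left(202985 - -180063\right) + 234818\right) = 188072 \left(\left(202985 + 180063\right) + 234818\right) = 188072 \left(383048 + 234818\right) = 188072 \cdot 617866 = 116203294352$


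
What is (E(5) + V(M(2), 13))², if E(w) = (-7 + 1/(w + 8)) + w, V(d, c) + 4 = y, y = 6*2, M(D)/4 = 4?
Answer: 6241/169 ≈ 36.929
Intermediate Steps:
M(D) = 16 (M(D) = 4*4 = 16)
y = 12
V(d, c) = 8 (V(d, c) = -4 + 12 = 8)
E(w) = -7 + w + 1/(8 + w) (E(w) = (-7 + 1/(8 + w)) + w = -7 + w + 1/(8 + w))
(E(5) + V(M(2), 13))² = ((-55 + 5 + 5²)/(8 + 5) + 8)² = ((-55 + 5 + 25)/13 + 8)² = ((1/13)*(-25) + 8)² = (-25/13 + 8)² = (79/13)² = 6241/169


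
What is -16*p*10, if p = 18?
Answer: -2880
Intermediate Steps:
-16*p*10 = -16*18*10 = -288*10 = -2880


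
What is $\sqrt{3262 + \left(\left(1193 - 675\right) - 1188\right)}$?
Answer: $36 \sqrt{2} \approx 50.912$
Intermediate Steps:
$\sqrt{3262 + \left(\left(1193 - 675\right) - 1188\right)} = \sqrt{3262 + \left(518 - 1188\right)} = \sqrt{3262 - 670} = \sqrt{2592} = 36 \sqrt{2}$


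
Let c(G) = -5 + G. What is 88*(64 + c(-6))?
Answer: 4664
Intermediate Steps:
88*(64 + c(-6)) = 88*(64 + (-5 - 6)) = 88*(64 - 11) = 88*53 = 4664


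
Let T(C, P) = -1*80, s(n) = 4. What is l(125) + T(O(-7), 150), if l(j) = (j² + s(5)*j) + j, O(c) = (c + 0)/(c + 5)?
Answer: 16170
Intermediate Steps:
O(c) = c/(5 + c)
l(j) = j² + 5*j (l(j) = (j² + 4*j) + j = j² + 5*j)
T(C, P) = -80
l(125) + T(O(-7), 150) = 125*(5 + 125) - 80 = 125*130 - 80 = 16250 - 80 = 16170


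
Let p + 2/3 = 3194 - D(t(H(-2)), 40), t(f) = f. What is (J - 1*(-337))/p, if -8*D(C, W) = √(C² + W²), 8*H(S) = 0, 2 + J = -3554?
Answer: -9657/9595 ≈ -1.0065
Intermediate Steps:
J = -3556 (J = -2 - 3554 = -3556)
H(S) = 0 (H(S) = (⅛)*0 = 0)
D(C, W) = -√(C² + W²)/8
p = 9595/3 (p = -⅔ + (3194 - (-1)*√(0² + 40²)/8) = -⅔ + (3194 - (-1)*√(0 + 1600)/8) = -⅔ + (3194 - (-1)*√1600/8) = -⅔ + (3194 - (-1)*40/8) = -⅔ + (3194 - 1*(-5)) = -⅔ + (3194 + 5) = -⅔ + 3199 = 9595/3 ≈ 3198.3)
(J - 1*(-337))/p = (-3556 - 1*(-337))/(9595/3) = (-3556 + 337)*(3/9595) = -3219*3/9595 = -9657/9595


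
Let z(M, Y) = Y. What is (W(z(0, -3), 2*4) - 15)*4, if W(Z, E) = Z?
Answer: -72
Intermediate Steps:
(W(z(0, -3), 2*4) - 15)*4 = (-3 - 15)*4 = -18*4 = -72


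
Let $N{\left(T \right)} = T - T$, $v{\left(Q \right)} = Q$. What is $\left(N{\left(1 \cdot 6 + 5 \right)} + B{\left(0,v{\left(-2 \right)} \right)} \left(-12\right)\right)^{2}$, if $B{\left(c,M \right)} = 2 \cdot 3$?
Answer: $5184$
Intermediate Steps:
$B{\left(c,M \right)} = 6$
$N{\left(T \right)} = 0$
$\left(N{\left(1 \cdot 6 + 5 \right)} + B{\left(0,v{\left(-2 \right)} \right)} \left(-12\right)\right)^{2} = \left(0 + 6 \left(-12\right)\right)^{2} = \left(0 - 72\right)^{2} = \left(-72\right)^{2} = 5184$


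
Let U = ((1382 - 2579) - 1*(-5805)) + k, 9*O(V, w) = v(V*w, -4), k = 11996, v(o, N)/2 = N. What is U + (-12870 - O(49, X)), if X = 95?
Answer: 33614/9 ≈ 3734.9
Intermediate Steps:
v(o, N) = 2*N
O(V, w) = -8/9 (O(V, w) = (2*(-4))/9 = (1/9)*(-8) = -8/9)
U = 16604 (U = ((1382 - 2579) - 1*(-5805)) + 11996 = (-1197 + 5805) + 11996 = 4608 + 11996 = 16604)
U + (-12870 - O(49, X)) = 16604 + (-12870 - 1*(-8/9)) = 16604 + (-12870 + 8/9) = 16604 - 115822/9 = 33614/9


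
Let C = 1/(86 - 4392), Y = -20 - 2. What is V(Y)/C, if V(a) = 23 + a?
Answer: -4306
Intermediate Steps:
Y = -22
C = -1/4306 (C = 1/(-4306) = -1/4306 ≈ -0.00023223)
V(Y)/C = (23 - 22)/(-1/4306) = 1*(-4306) = -4306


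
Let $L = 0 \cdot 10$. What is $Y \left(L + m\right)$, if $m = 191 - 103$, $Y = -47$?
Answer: $-4136$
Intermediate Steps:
$m = 88$
$L = 0$
$Y \left(L + m\right) = - 47 \left(0 + 88\right) = \left(-47\right) 88 = -4136$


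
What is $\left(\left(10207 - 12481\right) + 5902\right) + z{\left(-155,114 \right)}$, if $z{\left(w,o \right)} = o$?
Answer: $3742$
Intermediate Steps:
$\left(\left(10207 - 12481\right) + 5902\right) + z{\left(-155,114 \right)} = \left(\left(10207 - 12481\right) + 5902\right) + 114 = \left(-2274 + 5902\right) + 114 = 3628 + 114 = 3742$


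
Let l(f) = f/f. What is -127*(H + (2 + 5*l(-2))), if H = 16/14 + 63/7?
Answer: -15240/7 ≈ -2177.1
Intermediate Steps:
H = 71/7 (H = 16*(1/14) + 63*(⅐) = 8/7 + 9 = 71/7 ≈ 10.143)
l(f) = 1
-127*(H + (2 + 5*l(-2))) = -127*(71/7 + (2 + 5*1)) = -127*(71/7 + (2 + 5)) = -127*(71/7 + 7) = -127*120/7 = -15240/7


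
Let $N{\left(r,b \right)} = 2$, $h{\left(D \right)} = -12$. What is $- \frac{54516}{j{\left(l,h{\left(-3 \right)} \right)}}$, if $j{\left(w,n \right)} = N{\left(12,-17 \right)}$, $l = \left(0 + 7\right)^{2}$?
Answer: $-27258$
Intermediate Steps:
$l = 49$ ($l = 7^{2} = 49$)
$j{\left(w,n \right)} = 2$
$- \frac{54516}{j{\left(l,h{\left(-3 \right)} \right)}} = - \frac{54516}{2} = \left(-54516\right) \frac{1}{2} = -27258$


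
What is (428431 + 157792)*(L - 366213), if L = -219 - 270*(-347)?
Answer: -159887633466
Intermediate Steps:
L = 93471 (L = -219 + 93690 = 93471)
(428431 + 157792)*(L - 366213) = (428431 + 157792)*(93471 - 366213) = 586223*(-272742) = -159887633466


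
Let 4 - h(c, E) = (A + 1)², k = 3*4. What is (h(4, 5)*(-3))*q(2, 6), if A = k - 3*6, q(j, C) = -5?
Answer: -315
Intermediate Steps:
k = 12
A = -6 (A = 12 - 3*6 = 12 - 18 = -6)
h(c, E) = -21 (h(c, E) = 4 - (-6 + 1)² = 4 - 1*(-5)² = 4 - 1*25 = 4 - 25 = -21)
(h(4, 5)*(-3))*q(2, 6) = -21*(-3)*(-5) = 63*(-5) = -315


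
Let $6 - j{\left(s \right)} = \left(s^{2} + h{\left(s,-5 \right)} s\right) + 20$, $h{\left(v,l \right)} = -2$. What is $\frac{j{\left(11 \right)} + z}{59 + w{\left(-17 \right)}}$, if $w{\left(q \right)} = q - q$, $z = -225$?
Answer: $- \frac{338}{59} \approx -5.7288$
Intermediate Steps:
$w{\left(q \right)} = 0$
$j{\left(s \right)} = -14 - s^{2} + 2 s$ ($j{\left(s \right)} = 6 - \left(\left(s^{2} - 2 s\right) + 20\right) = 6 - \left(20 + s^{2} - 2 s\right) = -14 - s^{2} + 2 s$)
$\frac{j{\left(11 \right)} + z}{59 + w{\left(-17 \right)}} = \frac{\left(-14 - 11^{2} + 2 \cdot 11\right) - 225}{59 + 0} = \frac{\left(-14 - 121 + 22\right) - 225}{59} = \left(\left(-14 - 121 + 22\right) - 225\right) \frac{1}{59} = \left(-113 - 225\right) \frac{1}{59} = \left(-338\right) \frac{1}{59} = - \frac{338}{59}$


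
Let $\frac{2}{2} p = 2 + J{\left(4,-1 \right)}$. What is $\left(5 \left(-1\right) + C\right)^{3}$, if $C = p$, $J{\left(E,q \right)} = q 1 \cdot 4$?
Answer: $-343$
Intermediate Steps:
$J{\left(E,q \right)} = 4 q$ ($J{\left(E,q \right)} = q 4 = 4 q$)
$p = -2$ ($p = 2 + 4 \left(-1\right) = 2 - 4 = -2$)
$C = -2$
$\left(5 \left(-1\right) + C\right)^{3} = \left(5 \left(-1\right) - 2\right)^{3} = \left(-5 - 2\right)^{3} = \left(-7\right)^{3} = -343$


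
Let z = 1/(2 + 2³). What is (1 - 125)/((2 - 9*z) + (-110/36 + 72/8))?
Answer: -5580/317 ≈ -17.603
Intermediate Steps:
z = ⅒ (z = 1/(2 + 8) = 1/10 = ⅒ ≈ 0.10000)
(1 - 125)/((2 - 9*z) + (-110/36 + 72/8)) = (1 - 125)/((2 - 9*⅒) + (-110/36 + 72/8)) = -124/((2 - 9/10) + (-110*1/36 + 72*(⅛))) = -124/(11/10 + (-55/18 + 9)) = -124/(11/10 + 107/18) = -124/317/45 = -124*45/317 = -5580/317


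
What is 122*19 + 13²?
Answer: 2487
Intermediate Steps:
122*19 + 13² = 2318 + 169 = 2487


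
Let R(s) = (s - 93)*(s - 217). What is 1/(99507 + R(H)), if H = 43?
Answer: 1/108207 ≈ 9.2415e-6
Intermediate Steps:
R(s) = (-217 + s)*(-93 + s) (R(s) = (-93 + s)*(-217 + s) = (-217 + s)*(-93 + s))
1/(99507 + R(H)) = 1/(99507 + (20181 + 43² - 310*43)) = 1/(99507 + (20181 + 1849 - 13330)) = 1/(99507 + 8700) = 1/108207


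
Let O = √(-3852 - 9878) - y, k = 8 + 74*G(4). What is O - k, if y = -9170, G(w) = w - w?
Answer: 9162 + I*√13730 ≈ 9162.0 + 117.18*I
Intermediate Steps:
G(w) = 0
k = 8 (k = 8 + 74*0 = 8 + 0 = 8)
O = 9170 + I*√13730 (O = √(-3852 - 9878) - 1*(-9170) = √(-13730) + 9170 = I*√13730 + 9170 = 9170 + I*√13730 ≈ 9170.0 + 117.18*I)
O - k = (9170 + I*√13730) - 1*8 = (9170 + I*√13730) - 8 = 9162 + I*√13730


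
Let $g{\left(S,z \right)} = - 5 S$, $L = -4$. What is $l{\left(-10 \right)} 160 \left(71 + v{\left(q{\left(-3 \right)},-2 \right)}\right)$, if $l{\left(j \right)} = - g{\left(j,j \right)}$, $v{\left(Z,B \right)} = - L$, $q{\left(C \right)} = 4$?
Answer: $-600000$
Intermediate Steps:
$v{\left(Z,B \right)} = 4$ ($v{\left(Z,B \right)} = \left(-1\right) \left(-4\right) = 4$)
$l{\left(j \right)} = 5 j$ ($l{\left(j \right)} = - \left(-5\right) j = 5 j$)
$l{\left(-10 \right)} 160 \left(71 + v{\left(q{\left(-3 \right)},-2 \right)}\right) = 5 \left(-10\right) 160 \left(71 + 4\right) = \left(-50\right) 160 \cdot 75 = \left(-8000\right) 75 = -600000$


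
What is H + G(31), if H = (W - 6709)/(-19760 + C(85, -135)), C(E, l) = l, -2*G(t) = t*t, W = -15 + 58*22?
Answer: -19108199/39790 ≈ -480.23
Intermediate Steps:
W = 1261 (W = -15 + 1276 = 1261)
G(t) = -t**2/2 (G(t) = -t*t/2 = -t**2/2)
H = 5448/19895 (H = (1261 - 6709)/(-19760 - 135) = -5448/(-19895) = -5448*(-1/19895) = 5448/19895 ≈ 0.27384)
H + G(31) = 5448/19895 - 1/2*31**2 = 5448/19895 - 1/2*961 = 5448/19895 - 961/2 = -19108199/39790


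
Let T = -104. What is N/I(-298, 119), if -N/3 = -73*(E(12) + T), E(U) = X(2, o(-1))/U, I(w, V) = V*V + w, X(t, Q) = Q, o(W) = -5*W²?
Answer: -91469/55452 ≈ -1.6495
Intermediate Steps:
I(w, V) = w + V² (I(w, V) = V² + w = w + V²)
E(U) = -5/U (E(U) = (-5*(-1)²)/U = (-5*1)/U = -5/U)
N = -91469/4 (N = -(-219)*(-5/12 - 104) = -(-219)*(-1253)/12 = -3*91469/12 = -91469/4 ≈ -22867.)
N/I(-298, 119) = -91469/(4*(-298 + 119²)) = -91469/(4*(-298 + 14161)) = -91469/4/13863 = -91469/4*1/13863 = -91469/55452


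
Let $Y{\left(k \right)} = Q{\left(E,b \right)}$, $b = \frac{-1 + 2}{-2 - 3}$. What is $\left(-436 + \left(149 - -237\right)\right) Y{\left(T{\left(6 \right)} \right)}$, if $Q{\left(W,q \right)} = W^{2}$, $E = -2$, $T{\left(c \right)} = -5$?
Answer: $-200$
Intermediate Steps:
$b = - \frac{1}{5}$ ($b = 1 \frac{1}{-5} = 1 \left(- \frac{1}{5}\right) = - \frac{1}{5} \approx -0.2$)
$Y{\left(k \right)} = 4$ ($Y{\left(k \right)} = \left(-2\right)^{2} = 4$)
$\left(-436 + \left(149 - -237\right)\right) Y{\left(T{\left(6 \right)} \right)} = \left(-436 + \left(149 - -237\right)\right) 4 = \left(-436 + \left(149 + 237\right)\right) 4 = \left(-436 + 386\right) 4 = \left(-50\right) 4 = -200$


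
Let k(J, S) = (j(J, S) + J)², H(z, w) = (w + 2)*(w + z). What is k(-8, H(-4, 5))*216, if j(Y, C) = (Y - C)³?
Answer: 2472052824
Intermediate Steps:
H(z, w) = (2 + w)*(w + z)
k(J, S) = (J - (S - J)³)² (k(J, S) = (-(S - J)³ + J)² = (J - (S - J)³)²)
k(-8, H(-4, 5))*216 = (-8 + (-8 - (5² + 2*5 + 2*(-4) + 5*(-4)))³)²*216 = (-8 + (-8 - (25 + 10 - 8 - 20))³)²*216 = (-8 + (-8 - 1*7)³)²*216 = (-8 + (-8 - 7)³)²*216 = (-8 + (-15)³)²*216 = (-8 - 3375)²*216 = (-3383)²*216 = 11444689*216 = 2472052824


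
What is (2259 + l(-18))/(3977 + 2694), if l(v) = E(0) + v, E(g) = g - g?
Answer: 2241/6671 ≈ 0.33593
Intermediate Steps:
E(g) = 0
l(v) = v (l(v) = 0 + v = v)
(2259 + l(-18))/(3977 + 2694) = (2259 - 18)/(3977 + 2694) = 2241/6671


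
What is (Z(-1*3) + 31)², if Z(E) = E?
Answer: 784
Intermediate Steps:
(Z(-1*3) + 31)² = (-1*3 + 31)² = (-3 + 31)² = 28² = 784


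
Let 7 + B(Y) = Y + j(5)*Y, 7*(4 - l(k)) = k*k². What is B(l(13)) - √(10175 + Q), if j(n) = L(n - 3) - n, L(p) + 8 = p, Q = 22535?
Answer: 21641/7 - √32710 ≈ 2910.7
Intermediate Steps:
L(p) = -8 + p
l(k) = 4 - k³/7 (l(k) = 4 - k*k²/7 = 4 - k³/7)
j(n) = -11 (j(n) = (-8 + (n - 3)) - n = (-8 + (-3 + n)) - n = (-11 + n) - n = -11)
B(Y) = -7 - 10*Y (B(Y) = -7 + (Y - 11*Y) = -7 - 10*Y)
B(l(13)) - √(10175 + Q) = (-7 - 10*(4 - ⅐*13³)) - √(10175 + 22535) = (-7 - 10*(4 - ⅐*2197)) - √32710 = (-7 - 10*(4 - 2197/7)) - √32710 = (-7 - 10*(-2169/7)) - √32710 = (-7 + 21690/7) - √32710 = 21641/7 - √32710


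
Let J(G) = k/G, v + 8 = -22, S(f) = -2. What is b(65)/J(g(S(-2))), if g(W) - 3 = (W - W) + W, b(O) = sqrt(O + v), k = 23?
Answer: sqrt(35)/23 ≈ 0.25722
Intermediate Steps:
v = -30 (v = -8 - 22 = -30)
b(O) = sqrt(-30 + O) (b(O) = sqrt(O - 30) = sqrt(-30 + O))
g(W) = 3 + W (g(W) = 3 + ((W - W) + W) = 3 + (0 + W) = 3 + W)
J(G) = 23/G
b(65)/J(g(S(-2))) = sqrt(-30 + 65)/((23/(3 - 2))) = sqrt(35)/((23/1)) = sqrt(35)/((23*1)) = sqrt(35)/23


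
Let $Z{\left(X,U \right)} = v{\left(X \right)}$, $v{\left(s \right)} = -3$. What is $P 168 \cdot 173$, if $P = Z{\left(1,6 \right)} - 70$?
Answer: $-2121672$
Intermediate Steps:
$Z{\left(X,U \right)} = -3$
$P = -73$ ($P = -3 - 70 = -73$)
$P 168 \cdot 173 = \left(-73\right) 168 \cdot 173 = \left(-12264\right) 173 = -2121672$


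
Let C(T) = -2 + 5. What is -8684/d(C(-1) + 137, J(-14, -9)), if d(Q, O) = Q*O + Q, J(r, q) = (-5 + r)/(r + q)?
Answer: -49933/1470 ≈ -33.968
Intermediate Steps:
C(T) = 3
J(r, q) = (-5 + r)/(q + r)
d(Q, O) = Q + O*Q (d(Q, O) = O*Q + Q = Q + O*Q)
-8684/d(C(-1) + 137, J(-14, -9)) = -8684*1/((1 + (-5 - 14)/(-9 - 14))*(3 + 137)) = -8684*1/(140*(1 - 19/(-23))) = -8684*1/(140*(1 - 1/23*(-19))) = -8684*1/(140*(1 + 19/23)) = -8684/(140*(42/23)) = -8684/5880/23 = -8684*23/5880 = -49933/1470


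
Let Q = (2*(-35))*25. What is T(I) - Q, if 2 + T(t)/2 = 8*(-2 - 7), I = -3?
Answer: 1602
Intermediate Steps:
T(t) = -148 (T(t) = -4 + 2*(8*(-2 - 7)) = -4 + 2*(8*(-9)) = -4 + 2*(-72) = -4 - 144 = -148)
Q = -1750 (Q = -70*25 = -1750)
T(I) - Q = -148 - 1*(-1750) = -148 + 1750 = 1602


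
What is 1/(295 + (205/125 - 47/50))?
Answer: 10/2957 ≈ 0.0033818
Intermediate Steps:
1/(295 + (205/125 - 47/50)) = 1/(295 + (205*(1/125) - 47*1/50)) = 1/(295 + (41/25 - 47/50)) = 1/(295 + 7/10) = 1/(2957/10) = 10/2957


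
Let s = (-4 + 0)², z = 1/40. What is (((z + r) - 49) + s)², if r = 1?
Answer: 1635841/1600 ≈ 1022.4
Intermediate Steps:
z = 1/40 ≈ 0.025000
s = 16 (s = (-4)² = 16)
(((z + r) - 49) + s)² = (((1/40 + 1) - 49) + 16)² = ((41/40 - 49) + 16)² = (-1919/40 + 16)² = (-1279/40)² = 1635841/1600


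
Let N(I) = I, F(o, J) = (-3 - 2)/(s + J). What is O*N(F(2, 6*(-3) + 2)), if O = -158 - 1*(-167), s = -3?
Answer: 45/19 ≈ 2.3684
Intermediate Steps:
F(o, J) = -5/(-3 + J) (F(o, J) = (-3 - 2)/(-3 + J) = -5/(-3 + J))
O = 9 (O = -158 + 167 = 9)
O*N(F(2, 6*(-3) + 2)) = 9*(-5/(-3 + (6*(-3) + 2))) = 9*(-5/(-3 + (-18 + 2))) = 9*(-5/(-3 - 16)) = 9*(-5/(-19)) = 9*(-5*(-1/19)) = 9*(5/19) = 45/19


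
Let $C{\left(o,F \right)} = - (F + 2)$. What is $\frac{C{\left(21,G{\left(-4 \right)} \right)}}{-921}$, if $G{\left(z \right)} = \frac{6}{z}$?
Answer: $\frac{1}{1842} \approx 0.00054289$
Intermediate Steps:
$C{\left(o,F \right)} = -2 - F$ ($C{\left(o,F \right)} = - (2 + F) = -2 - F$)
$\frac{C{\left(21,G{\left(-4 \right)} \right)}}{-921} = \frac{-2 - \frac{6}{-4}}{-921} = \left(-2 - 6 \left(- \frac{1}{4}\right)\right) \left(- \frac{1}{921}\right) = \left(-2 - - \frac{3}{2}\right) \left(- \frac{1}{921}\right) = \left(-2 + \frac{3}{2}\right) \left(- \frac{1}{921}\right) = \left(- \frac{1}{2}\right) \left(- \frac{1}{921}\right) = \frac{1}{1842}$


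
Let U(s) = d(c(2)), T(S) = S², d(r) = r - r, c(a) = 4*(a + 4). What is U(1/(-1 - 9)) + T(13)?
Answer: 169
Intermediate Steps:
c(a) = 16 + 4*a (c(a) = 4*(4 + a) = 16 + 4*a)
d(r) = 0
U(s) = 0
U(1/(-1 - 9)) + T(13) = 0 + 13² = 0 + 169 = 169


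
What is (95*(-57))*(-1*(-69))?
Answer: -373635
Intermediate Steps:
(95*(-57))*(-1*(-69)) = -5415*69 = -373635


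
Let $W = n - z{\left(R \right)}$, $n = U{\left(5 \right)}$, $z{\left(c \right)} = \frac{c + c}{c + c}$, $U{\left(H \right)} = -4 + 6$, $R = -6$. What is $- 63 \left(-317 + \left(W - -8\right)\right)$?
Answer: $19404$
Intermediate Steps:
$U{\left(H \right)} = 2$
$z{\left(c \right)} = 1$ ($z{\left(c \right)} = \frac{2 c}{2 c} = 2 c \frac{1}{2 c} = 1$)
$n = 2$
$W = 1$ ($W = 2 - 1 = 1$)
$- 63 \left(-317 + \left(W - -8\right)\right) = - 63 \left(-317 + \left(1 - -8\right)\right) = - 63 \left(-317 + \left(1 + 8\right)\right) = - 63 \left(-317 + 9\right) = \left(-63\right) \left(-308\right) = 19404$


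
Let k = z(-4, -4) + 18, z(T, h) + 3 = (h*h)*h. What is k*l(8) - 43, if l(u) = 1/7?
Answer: -50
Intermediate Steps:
z(T, h) = -3 + h³ (z(T, h) = -3 + (h*h)*h = -3 + h²*h = -3 + h³)
l(u) = ⅐
k = -49 (k = (-3 + (-4)³) + 18 = (-3 - 64) + 18 = -67 + 18 = -49)
k*l(8) - 43 = -49*⅐ - 43 = -7 - 43 = -50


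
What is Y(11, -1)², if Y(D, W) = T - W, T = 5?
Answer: 36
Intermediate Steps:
Y(D, W) = 5 - W
Y(11, -1)² = (5 - 1*(-1))² = (5 + 1)² = 6² = 36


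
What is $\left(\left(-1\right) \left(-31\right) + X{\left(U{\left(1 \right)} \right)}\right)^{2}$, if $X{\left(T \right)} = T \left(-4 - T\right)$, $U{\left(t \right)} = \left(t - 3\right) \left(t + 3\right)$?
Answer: $1$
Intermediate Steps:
$U{\left(t \right)} = \left(-3 + t\right) \left(3 + t\right)$
$\left(\left(-1\right) \left(-31\right) + X{\left(U{\left(1 \right)} \right)}\right)^{2} = \left(\left(-1\right) \left(-31\right) - \left(-9 + 1^{2}\right) \left(4 - \left(9 - 1^{2}\right)\right)\right)^{2} = \left(31 - \left(-9 + 1\right) \left(4 + \left(-9 + 1\right)\right)\right)^{2} = \left(31 - - 8 \left(4 - 8\right)\right)^{2} = \left(31 - \left(-8\right) \left(-4\right)\right)^{2} = \left(31 - 32\right)^{2} = \left(-1\right)^{2} = 1$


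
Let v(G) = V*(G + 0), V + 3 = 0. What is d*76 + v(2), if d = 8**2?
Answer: 4858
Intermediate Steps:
V = -3 (V = -3 + 0 = -3)
d = 64
v(G) = -3*G (v(G) = -3*(G + 0) = -3*G)
d*76 + v(2) = 64*76 - 3*2 = 4864 - 6 = 4858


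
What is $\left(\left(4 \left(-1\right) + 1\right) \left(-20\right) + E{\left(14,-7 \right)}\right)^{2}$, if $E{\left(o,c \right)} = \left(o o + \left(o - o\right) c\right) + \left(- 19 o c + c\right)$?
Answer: $4456321$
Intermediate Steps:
$E{\left(o,c \right)} = c + o^{2} - 19 c o$ ($E{\left(o,c \right)} = \left(o^{2} + 0 c\right) - \left(- c + 19 c o\right) = \left(o^{2} + 0\right) - \left(- c + 19 c o\right) = o^{2} - \left(- c + 19 c o\right) = c + o^{2} - 19 c o$)
$\left(\left(4 \left(-1\right) + 1\right) \left(-20\right) + E{\left(14,-7 \right)}\right)^{2} = \left(\left(4 \left(-1\right) + 1\right) \left(-20\right) - \left(7 - 1862 - 196\right)\right)^{2} = \left(\left(-4 + 1\right) \left(-20\right) + \left(-7 + 196 + 1862\right)\right)^{2} = \left(\left(-3\right) \left(-20\right) + 2051\right)^{2} = \left(60 + 2051\right)^{2} = 2111^{2} = 4456321$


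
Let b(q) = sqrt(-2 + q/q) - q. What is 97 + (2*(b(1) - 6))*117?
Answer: -1541 + 234*I ≈ -1541.0 + 234.0*I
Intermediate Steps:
b(q) = I - q (b(q) = sqrt(-2 + 1) - q = sqrt(-1) - q = I - q)
97 + (2*(b(1) - 6))*117 = 97 + (2*((I - 1*1) - 6))*117 = 97 + (2*((I - 1) - 6))*117 = 97 + (2*((-1 + I) - 6))*117 = 97 + (2*(-7 + I))*117 = 97 + (-14 + 2*I)*117 = 97 + (-1638 + 234*I) = -1541 + 234*I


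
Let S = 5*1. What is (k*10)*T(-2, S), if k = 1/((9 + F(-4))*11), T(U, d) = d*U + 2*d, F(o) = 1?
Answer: 0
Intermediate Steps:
S = 5
T(U, d) = 2*d + U*d (T(U, d) = U*d + 2*d = 2*d + U*d)
k = 1/110 (k = 1/((9 + 1)*11) = (1/11)/10 = (⅒)*(1/11) = 1/110 ≈ 0.0090909)
(k*10)*T(-2, S) = ((1/110)*10)*(5*(2 - 2)) = (5*0)/11 = (1/11)*0 = 0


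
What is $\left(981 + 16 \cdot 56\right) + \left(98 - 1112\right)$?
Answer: $863$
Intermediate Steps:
$\left(981 + 16 \cdot 56\right) + \left(98 - 1112\right) = \left(981 + 896\right) + \left(98 - 1112\right) = 1877 - 1014 = 863$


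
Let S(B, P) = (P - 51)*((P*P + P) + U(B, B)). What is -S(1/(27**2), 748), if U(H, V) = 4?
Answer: -390498432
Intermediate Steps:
S(B, P) = (-51 + P)*(4 + P + P**2) (S(B, P) = (P - 51)*((P*P + P) + 4) = (-51 + P)*((P**2 + P) + 4) = (-51 + P)*((P + P**2) + 4) = (-51 + P)*(4 + P + P**2))
-S(1/(27**2), 748) = -(-204 + 748**3 - 50*748**2 - 47*748) = -(-204 + 418508992 - 50*559504 - 35156) = -(-204 + 418508992 - 27975200 - 35156) = -1*390498432 = -390498432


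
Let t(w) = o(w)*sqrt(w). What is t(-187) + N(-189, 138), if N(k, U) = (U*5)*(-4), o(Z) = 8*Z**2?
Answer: -2760 + 279752*I*sqrt(187) ≈ -2760.0 + 3.8256e+6*I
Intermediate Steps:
N(k, U) = -20*U (N(k, U) = (5*U)*(-4) = -20*U)
t(w) = 8*w**(5/2) (t(w) = (8*w**2)*sqrt(w) = 8*w**(5/2))
t(-187) + N(-189, 138) = 8*(-187)**(5/2) - 20*138 = 8*(34969*I*sqrt(187)) - 2760 = 279752*I*sqrt(187) - 2760 = -2760 + 279752*I*sqrt(187)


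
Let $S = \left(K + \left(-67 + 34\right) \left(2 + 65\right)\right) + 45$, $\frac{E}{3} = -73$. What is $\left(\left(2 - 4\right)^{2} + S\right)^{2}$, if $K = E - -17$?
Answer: $5588496$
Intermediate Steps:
$E = -219$ ($E = 3 \left(-73\right) = -219$)
$K = -202$ ($K = -219 - -17 = -219 + 17 = -202$)
$S = -2368$ ($S = \left(-202 + \left(-67 + 34\right) \left(2 + 65\right)\right) + 45 = \left(-202 - 2211\right) + 45 = -2413 + 45 = -2368$)
$\left(\left(2 - 4\right)^{2} + S\right)^{2} = \left(\left(2 - 4\right)^{2} - 2368\right)^{2} = \left(\left(-2\right)^{2} - 2368\right)^{2} = \left(4 - 2368\right)^{2} = \left(-2364\right)^{2} = 5588496$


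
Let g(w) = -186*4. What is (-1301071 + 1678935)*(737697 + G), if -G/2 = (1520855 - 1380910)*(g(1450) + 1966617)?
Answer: -207911147537140872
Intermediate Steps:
g(w) = -744
G = -550228193970 (G = -2*(1520855 - 1380910)*(-744 + 1966617) = -279890*1965873 = -2*275114096985 = -550228193970)
(-1301071 + 1678935)*(737697 + G) = (-1301071 + 1678935)*(737697 - 550228193970) = 377864*(-550227456273) = -207911147537140872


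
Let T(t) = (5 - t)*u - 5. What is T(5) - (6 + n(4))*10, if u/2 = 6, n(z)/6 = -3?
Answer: 115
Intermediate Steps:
n(z) = -18 (n(z) = 6*(-3) = -18)
u = 12 (u = 2*6 = 12)
T(t) = 55 - 12*t (T(t) = (5 - t)*12 - 5 = (60 - 12*t) - 5 = 55 - 12*t)
T(5) - (6 + n(4))*10 = (55 - 12*5) - (6 - 18)*10 = (55 - 60) - 1*(-12)*10 = -5 + 12*10 = -5 + 120 = 115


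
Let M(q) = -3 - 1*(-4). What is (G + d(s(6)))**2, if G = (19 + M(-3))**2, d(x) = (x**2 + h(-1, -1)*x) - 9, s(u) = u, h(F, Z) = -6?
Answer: 152881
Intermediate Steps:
M(q) = 1 (M(q) = -3 + 4 = 1)
d(x) = -9 + x**2 - 6*x (d(x) = (x**2 - 6*x) - 9 = -9 + x**2 - 6*x)
G = 400 (G = (19 + 1)**2 = 20**2 = 400)
(G + d(s(6)))**2 = (400 + (-9 + 6**2 - 6*6))**2 = (400 + (-9 + 36 - 36))**2 = (400 - 9)**2 = 391**2 = 152881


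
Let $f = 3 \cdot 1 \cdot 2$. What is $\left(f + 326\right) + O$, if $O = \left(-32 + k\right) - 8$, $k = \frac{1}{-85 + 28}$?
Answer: $\frac{16643}{57} \approx 291.98$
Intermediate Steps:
$f = 6$ ($f = 3 \cdot 2 = 6$)
$k = - \frac{1}{57}$ ($k = \frac{1}{-57} = - \frac{1}{57} \approx -0.017544$)
$O = - \frac{2281}{57}$ ($O = \left(-32 - \frac{1}{57}\right) - 8 = - \frac{1825}{57} - 8 = - \frac{2281}{57} \approx -40.018$)
$\left(f + 326\right) + O = \left(6 + 326\right) - \frac{2281}{57} = 332 - \frac{2281}{57} = \frac{16643}{57}$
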